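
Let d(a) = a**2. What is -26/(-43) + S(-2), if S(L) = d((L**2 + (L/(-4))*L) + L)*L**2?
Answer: 198/43 ≈ 4.6047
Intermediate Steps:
S(L) = L**2*(L + 3*L**2/4)**2 (S(L) = ((L**2 + (L/(-4))*L) + L)**2*L**2 = ((L**2 + (L*(-1/4))*L) + L)**2*L**2 = ((L**2 + (-L/4)*L) + L)**2*L**2 = ((L**2 - L**2/4) + L)**2*L**2 = (3*L**2/4 + L)**2*L**2 = (L + 3*L**2/4)**2*L**2 = L**2*(L + 3*L**2/4)**2)
-26/(-43) + S(-2) = -26/(-43) + (1/16)*(-2)**4*(4 + 3*(-2))**2 = -26*(-1/43) + (1/16)*16*(4 - 6)**2 = 26/43 + (1/16)*16*(-2)**2 = 26/43 + (1/16)*16*4 = 26/43 + 4 = 198/43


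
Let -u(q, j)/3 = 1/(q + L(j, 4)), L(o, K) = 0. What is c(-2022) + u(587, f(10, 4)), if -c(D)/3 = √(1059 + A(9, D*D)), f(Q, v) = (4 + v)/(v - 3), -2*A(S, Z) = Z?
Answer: -3/587 - 3*I*√2043183 ≈ -0.0051107 - 4288.2*I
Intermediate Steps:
A(S, Z) = -Z/2
f(Q, v) = (4 + v)/(-3 + v)
u(q, j) = -3/q (u(q, j) = -3/(q + 0) = -3/q)
c(D) = -3*√(1059 - D²/2) (c(D) = -3*√(1059 - D*D/2) = -3*√(1059 - D²/2))
c(-2022) + u(587, f(10, 4)) = -3*√(4236 - 2*(-2022)²)/2 - 3/587 = -3*√(4236 - 2*4088484)/2 - 3*1/587 = -3*√(4236 - 8176968)/2 - 3/587 = -3*I*√2043183 - 3/587 = -3/587 - 3*I*√2043183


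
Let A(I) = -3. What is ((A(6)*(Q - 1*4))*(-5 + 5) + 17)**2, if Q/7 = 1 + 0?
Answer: 289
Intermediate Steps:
Q = 7 (Q = 7*(1 + 0) = 7*1 = 7)
((A(6)*(Q - 1*4))*(-5 + 5) + 17)**2 = ((-3*(7 - 1*4))*(-5 + 5) + 17)**2 = (-3*(7 - 4)*0 + 17)**2 = (-3*3*0 + 17)**2 = (-9*0 + 17)**2 = (0 + 17)**2 = 17**2 = 289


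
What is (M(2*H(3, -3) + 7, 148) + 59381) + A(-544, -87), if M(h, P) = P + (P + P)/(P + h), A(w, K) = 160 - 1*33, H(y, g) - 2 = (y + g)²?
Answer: 9485600/159 ≈ 59658.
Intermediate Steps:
H(y, g) = 2 + (g + y)² (H(y, g) = 2 + (y + g)² = 2 + (g + y)²)
A(w, K) = 127 (A(w, K) = 160 - 33 = 127)
M(h, P) = P + 2*P/(P + h) (M(h, P) = P + (2*P)/(P + h) = P + 2*P/(P + h))
(M(2*H(3, -3) + 7, 148) + 59381) + A(-544, -87) = (148*(2 + 148 + (2*(2 + (-3 + 3)²) + 7))/(148 + (2*(2 + (-3 + 3)²) + 7)) + 59381) + 127 = (148*(2 + 148 + (2*(2 + 0²) + 7))/(148 + (2*(2 + 0²) + 7)) + 59381) + 127 = (148*(2 + 148 + (2*(2 + 0) + 7))/(148 + (2*(2 + 0) + 7)) + 59381) + 127 = (148*(2 + 148 + (2*2 + 7))/(148 + (2*2 + 7)) + 59381) + 127 = (148*(2 + 148 + (4 + 7))/(148 + (4 + 7)) + 59381) + 127 = (148*(2 + 148 + 11)/(148 + 11) + 59381) + 127 = (148*161/159 + 59381) + 127 = (148*(1/159)*161 + 59381) + 127 = (23828/159 + 59381) + 127 = 9465407/159 + 127 = 9485600/159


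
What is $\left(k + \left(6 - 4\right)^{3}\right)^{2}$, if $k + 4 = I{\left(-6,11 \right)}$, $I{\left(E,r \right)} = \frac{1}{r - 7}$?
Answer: $\frac{289}{16} \approx 18.063$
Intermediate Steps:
$I{\left(E,r \right)} = \frac{1}{-7 + r}$
$k = - \frac{15}{4}$ ($k = -4 + \frac{1}{-7 + 11} = -4 + \frac{1}{4} = - \frac{15}{4} \approx -3.75$)
$\left(k + \left(6 - 4\right)^{3}\right)^{2} = \left(- \frac{15}{4} + \left(6 - 4\right)^{3}\right)^{2} = \left(- \frac{15}{4} + 2^{3}\right)^{2} = \left(- \frac{15}{4} + 8\right)^{2} = \left(\frac{17}{4}\right)^{2} = \frac{289}{16}$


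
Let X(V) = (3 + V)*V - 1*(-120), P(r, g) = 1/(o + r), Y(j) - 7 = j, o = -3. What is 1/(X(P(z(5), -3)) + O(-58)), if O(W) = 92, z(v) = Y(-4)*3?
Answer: 36/7651 ≈ 0.0047053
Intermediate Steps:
Y(j) = 7 + j
z(v) = 9 (z(v) = (7 - 4)*3 = 3*3 = 9)
P(r, g) = 1/(-3 + r)
X(V) = 120 + V*(3 + V) (X(V) = V*(3 + V) + 120 = 120 + V*(3 + V))
1/(X(P(z(5), -3)) + O(-58)) = 1/((120 + (1/(-3 + 9))² + 3/(-3 + 9)) + 92) = 1/((120 + (1/6)² + 3/6) + 92) = 1/((120 + (⅙)² + 3*(⅙)) + 92) = 1/((120 + 1/36 + ½) + 92) = 1/(4339/36 + 92) = 1/(7651/36) = 36/7651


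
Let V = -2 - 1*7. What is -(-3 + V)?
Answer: 12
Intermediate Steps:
V = -9 (V = -2 - 7 = -9)
-(-3 + V) = -(-3 - 9) = -1*(-12) = 12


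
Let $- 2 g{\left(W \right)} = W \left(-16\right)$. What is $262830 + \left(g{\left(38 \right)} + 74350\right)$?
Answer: $337484$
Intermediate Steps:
$g{\left(W \right)} = 8 W$ ($g{\left(W \right)} = - \frac{W \left(-16\right)}{2} = - \frac{\left(-16\right) W}{2} = 8 W$)
$262830 + \left(g{\left(38 \right)} + 74350\right) = 262830 + \left(8 \cdot 38 + 74350\right) = 262830 + \left(304 + 74350\right) = 262830 + 74654 = 337484$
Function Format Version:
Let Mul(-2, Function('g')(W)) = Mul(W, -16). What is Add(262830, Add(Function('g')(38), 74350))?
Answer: 337484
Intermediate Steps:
Function('g')(W) = Mul(8, W) (Function('g')(W) = Mul(Rational(-1, 2), Mul(W, -16)) = Mul(Rational(-1, 2), Mul(-16, W)) = Mul(8, W))
Add(262830, Add(Function('g')(38), 74350)) = Add(262830, Add(Mul(8, 38), 74350)) = Add(262830, Add(304, 74350)) = Add(262830, 74654) = 337484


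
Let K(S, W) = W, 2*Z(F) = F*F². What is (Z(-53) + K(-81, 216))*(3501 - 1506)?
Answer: -296147775/2 ≈ -1.4807e+8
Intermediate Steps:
Z(F) = F³/2 (Z(F) = (F*F²)/2 = F³/2)
(Z(-53) + K(-81, 216))*(3501 - 1506) = ((½)*(-53)³ + 216)*(3501 - 1506) = ((½)*(-148877) + 216)*1995 = (-148877/2 + 216)*1995 = -148445/2*1995 = -296147775/2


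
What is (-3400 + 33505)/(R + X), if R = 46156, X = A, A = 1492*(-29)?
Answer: 30105/2888 ≈ 10.424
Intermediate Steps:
A = -43268
X = -43268
(-3400 + 33505)/(R + X) = (-3400 + 33505)/(46156 - 43268) = 30105/2888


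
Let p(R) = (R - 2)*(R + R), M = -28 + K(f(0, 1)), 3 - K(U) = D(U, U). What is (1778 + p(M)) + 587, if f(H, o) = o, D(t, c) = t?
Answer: 3821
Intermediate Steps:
K(U) = 3 - U
M = -26 (M = -28 + (3 - 1*1) = -28 + (3 - 1) = -28 + 2 = -26)
p(R) = 2*R*(-2 + R) (p(R) = (-2 + R)*(2*R) = 2*R*(-2 + R))
(1778 + p(M)) + 587 = (1778 + 2*(-26)*(-2 - 26)) + 587 = (1778 + 2*(-26)*(-28)) + 587 = (1778 + 1456) + 587 = 3234 + 587 = 3821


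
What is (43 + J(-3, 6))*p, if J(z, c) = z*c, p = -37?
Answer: -925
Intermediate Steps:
J(z, c) = c*z
(43 + J(-3, 6))*p = (43 + 6*(-3))*(-37) = (43 - 18)*(-37) = 25*(-37) = -925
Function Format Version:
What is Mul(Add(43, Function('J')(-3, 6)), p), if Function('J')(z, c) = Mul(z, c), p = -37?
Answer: -925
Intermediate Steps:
Function('J')(z, c) = Mul(c, z)
Mul(Add(43, Function('J')(-3, 6)), p) = Mul(Add(43, Mul(6, -3)), -37) = Mul(Add(43, -18), -37) = Mul(25, -37) = -925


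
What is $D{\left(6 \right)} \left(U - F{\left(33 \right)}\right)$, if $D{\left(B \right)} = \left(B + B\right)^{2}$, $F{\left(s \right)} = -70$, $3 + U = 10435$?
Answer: $1512288$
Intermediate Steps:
$U = 10432$ ($U = -3 + 10435 = 10432$)
$D{\left(B \right)} = 4 B^{2}$ ($D{\left(B \right)} = \left(2 B\right)^{2} = 4 B^{2}$)
$D{\left(6 \right)} \left(U - F{\left(33 \right)}\right) = 4 \cdot 6^{2} \left(10432 - -70\right) = 4 \cdot 36 \left(10432 + 70\right) = 144 \cdot 10502 = 1512288$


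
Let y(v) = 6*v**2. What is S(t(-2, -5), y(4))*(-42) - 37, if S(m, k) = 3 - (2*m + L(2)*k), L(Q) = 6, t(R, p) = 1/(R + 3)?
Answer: 24113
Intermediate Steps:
t(R, p) = 1/(3 + R)
S(m, k) = 3 - 6*k - 2*m (S(m, k) = 3 - (2*m + 6*k) = 3 + (-6*k - 2*m) = 3 - 6*k - 2*m)
S(t(-2, -5), y(4))*(-42) - 37 = (3 - 36*4**2 - 2/(3 - 2))*(-42) - 37 = (3 - 36*16 - 2/1)*(-42) - 37 = (3 - 6*96 - 2*1)*(-42) - 37 = (3 - 576 - 2)*(-42) - 37 = -575*(-42) - 37 = 24150 - 37 = 24113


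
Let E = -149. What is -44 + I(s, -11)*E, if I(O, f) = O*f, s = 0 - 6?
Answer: -9878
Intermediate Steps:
s = -6
-44 + I(s, -11)*E = -44 - 6*(-11)*(-149) = -44 + 66*(-149) = -44 - 9834 = -9878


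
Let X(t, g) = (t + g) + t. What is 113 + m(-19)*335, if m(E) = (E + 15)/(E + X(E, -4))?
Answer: 8233/61 ≈ 134.97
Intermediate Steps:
X(t, g) = g + 2*t (X(t, g) = (g + t) + t = g + 2*t)
m(E) = (15 + E)/(-4 + 3*E) (m(E) = (E + 15)/(E + (-4 + 2*E)) = (15 + E)/(-4 + 3*E))
113 + m(-19)*335 = 113 + ((15 - 19)/(-4 + 3*(-19)))*335 = 113 + (-4/(-4 - 57))*335 = 113 + (-4/(-61))*335 = 113 - 1/61*(-4)*335 = 113 + (4/61)*335 = 113 + 1340/61 = 8233/61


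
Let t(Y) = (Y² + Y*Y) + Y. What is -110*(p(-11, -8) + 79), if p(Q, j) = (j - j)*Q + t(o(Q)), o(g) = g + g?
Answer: -112750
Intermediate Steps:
o(g) = 2*g
t(Y) = Y + 2*Y² (t(Y) = (Y² + Y²) + Y = 2*Y² + Y = Y + 2*Y²)
p(Q, j) = 2*Q*(1 + 4*Q) (p(Q, j) = (j - j)*Q + (2*Q)*(1 + 2*(2*Q)) = 0*Q + (2*Q)*(1 + 4*Q) = 0 + 2*Q*(1 + 4*Q) = 2*Q*(1 + 4*Q))
-110*(p(-11, -8) + 79) = -110*(2*(-11)*(1 + 4*(-11)) + 79) = -110*(2*(-11)*(1 - 44) + 79) = -110*(2*(-11)*(-43) + 79) = -110*(946 + 79) = -110*1025 = -112750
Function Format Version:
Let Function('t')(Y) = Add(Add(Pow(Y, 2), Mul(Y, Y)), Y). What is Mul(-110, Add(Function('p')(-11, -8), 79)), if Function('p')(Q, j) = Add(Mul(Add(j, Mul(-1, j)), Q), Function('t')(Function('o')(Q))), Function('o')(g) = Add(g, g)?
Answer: -112750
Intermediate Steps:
Function('o')(g) = Mul(2, g)
Function('t')(Y) = Add(Y, Mul(2, Pow(Y, 2))) (Function('t')(Y) = Add(Add(Pow(Y, 2), Pow(Y, 2)), Y) = Add(Mul(2, Pow(Y, 2)), Y) = Add(Y, Mul(2, Pow(Y, 2))))
Function('p')(Q, j) = Mul(2, Q, Add(1, Mul(4, Q))) (Function('p')(Q, j) = Add(Mul(Add(j, Mul(-1, j)), Q), Mul(Mul(2, Q), Add(1, Mul(2, Mul(2, Q))))) = Add(Mul(0, Q), Mul(Mul(2, Q), Add(1, Mul(4, Q)))) = Add(0, Mul(2, Q, Add(1, Mul(4, Q)))) = Mul(2, Q, Add(1, Mul(4, Q))))
Mul(-110, Add(Function('p')(-11, -8), 79)) = Mul(-110, Add(Mul(2, -11, Add(1, Mul(4, -11))), 79)) = Mul(-110, Add(Mul(2, -11, Add(1, -44)), 79)) = Mul(-110, Add(Mul(2, -11, -43), 79)) = Mul(-110, Add(946, 79)) = Mul(-110, 1025) = -112750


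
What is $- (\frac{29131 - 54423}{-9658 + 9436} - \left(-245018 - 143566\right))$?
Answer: $- \frac{43145470}{111} \approx -3.887 \cdot 10^{5}$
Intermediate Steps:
$- (\frac{29131 - 54423}{-9658 + 9436} - \left(-245018 - 143566\right)) = - (- \frac{25292}{-222} - \left(-245018 - 143566\right)) = - (\left(-25292\right) \left(- \frac{1}{222}\right) - -388584) = - (\frac{12646}{111} + 388584) = \left(-1\right) \frac{43145470}{111} = - \frac{43145470}{111}$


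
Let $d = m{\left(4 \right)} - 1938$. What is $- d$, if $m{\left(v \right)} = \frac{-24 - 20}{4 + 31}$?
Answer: $\frac{67874}{35} \approx 1939.3$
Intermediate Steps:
$m{\left(v \right)} = - \frac{44}{35}$
$d = - \frac{67874}{35}$ ($d = - \frac{44}{35} - 1938 = - \frac{67874}{35} \approx -1939.3$)
$- d = \left(-1\right) \left(- \frac{67874}{35}\right) = \frac{67874}{35}$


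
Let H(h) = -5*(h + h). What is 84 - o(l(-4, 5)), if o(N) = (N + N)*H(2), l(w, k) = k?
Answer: 284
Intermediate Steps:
H(h) = -10*h
o(N) = -40*N (o(N) = (N + N)*(-10*2) = (2*N)*(-20) = -40*N)
84 - o(l(-4, 5)) = 84 - (-40)*5 = 84 - 1*(-200) = 84 + 200 = 284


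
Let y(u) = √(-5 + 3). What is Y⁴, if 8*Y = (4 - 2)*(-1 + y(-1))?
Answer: (1 - I*√2)⁴/256 ≈ -0.027344 + 0.022097*I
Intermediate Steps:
y(u) = I*√2 (y(u) = √(-2) = I*√2)
Y = -¼ + I*√2/4 (Y = ((4 - 2)*(-1 + I*√2))/8 = (2*(-1 + I*√2))/8 = (-2 + 2*I*√2)/8 = -¼ + I*√2/4 ≈ -0.25 + 0.35355*I)
Y⁴ = (-¼ + I*√2/4)⁴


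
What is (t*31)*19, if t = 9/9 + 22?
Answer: 13547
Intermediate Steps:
t = 23 (t = 9*(⅑) + 22 = 1 + 22 = 23)
(t*31)*19 = (23*31)*19 = 713*19 = 13547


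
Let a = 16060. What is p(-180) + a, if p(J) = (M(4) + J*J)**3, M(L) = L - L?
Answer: 34012224016060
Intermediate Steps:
M(L) = 0
p(J) = J**6 (p(J) = (0 + J*J)**3 = (0 + J**2)**3 = (J**2)**3 = J**6)
p(-180) + a = (-180)**6 + 16060 = 34012224000000 + 16060 = 34012224016060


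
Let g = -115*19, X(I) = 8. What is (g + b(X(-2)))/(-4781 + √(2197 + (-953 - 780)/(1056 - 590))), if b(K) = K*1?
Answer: 4850238442/10650787757 + 2177*√476284154/10650787757 ≈ 0.45985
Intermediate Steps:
g = -2185
b(K) = K
(g + b(X(-2)))/(-4781 + √(2197 + (-953 - 780)/(1056 - 590))) = (-2185 + 8)/(-4781 + √(2197 + (-953 - 780)/(1056 - 590))) = -2177/(-4781 + √(2197 - 1733/466)) = -2177/(-4781 + √(1022069/466)) = -2177/(-4781 + √476284154/466)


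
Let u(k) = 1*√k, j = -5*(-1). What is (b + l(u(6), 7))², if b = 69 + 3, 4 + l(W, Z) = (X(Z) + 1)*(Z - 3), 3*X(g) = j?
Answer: 55696/9 ≈ 6188.4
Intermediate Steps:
j = 5
X(g) = 5/3 (X(g) = (⅓)*5 = 5/3)
u(k) = √k
l(W, Z) = -12 + 8*Z/3 (l(W, Z) = -4 + (5/3 + 1)*(Z - 3) = -4 + 8*(-3 + Z)/3 = -4 + (-8 + 8*Z/3) = -12 + 8*Z/3)
b = 72
(b + l(u(6), 7))² = (72 + (-12 + (8/3)*7))² = (72 + (-12 + 56/3))² = (72 + 20/3)² = (236/3)² = 55696/9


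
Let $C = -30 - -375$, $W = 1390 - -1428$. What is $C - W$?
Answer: $-2473$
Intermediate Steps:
$W = 2818$ ($W = 1390 + 1428 = 2818$)
$C = 345$ ($C = -30 + 375 = 345$)
$C - W = 345 - 2818 = -2473$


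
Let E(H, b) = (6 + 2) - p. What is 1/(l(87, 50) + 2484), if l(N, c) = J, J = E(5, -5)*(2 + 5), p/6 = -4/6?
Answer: 1/2568 ≈ 0.00038941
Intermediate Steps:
p = -4 (p = 6*(-4/6) = 6*(-4*⅙) = 6*(-⅔) = -4)
E(H, b) = 12 (E(H, b) = (6 + 2) - 1*(-4) = 8 + 4 = 12)
J = 84 (J = 12*(2 + 5) = 12*7 = 84)
l(N, c) = 84
1/(l(87, 50) + 2484) = 1/(84 + 2484) = 1/2568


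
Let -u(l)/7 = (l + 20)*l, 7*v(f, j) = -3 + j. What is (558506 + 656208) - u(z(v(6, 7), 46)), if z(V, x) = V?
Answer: 8503574/7 ≈ 1.2148e+6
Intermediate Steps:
v(f, j) = -3/7 + j/7 (v(f, j) = (-3 + j)/7 = -3/7 + j/7)
u(l) = -7*l*(20 + l) (u(l) = -7*(l + 20)*l = -7*(20 + l)*l = -7*l*(20 + l))
(558506 + 656208) - u(z(v(6, 7), 46)) = (558506 + 656208) - (-7)*(-3/7 + (1/7)*7)*(20 + (-3/7 + (1/7)*7)) = 1214714 - (-7)*(-3/7 + 1)*(20 + (-3/7 + 1)) = 1214714 - (-7)*4*(20 + 4/7)/7 = 1214714 - (-7)*4*144/(7*7) = 1214714 - 1*(-576/7) = 1214714 + 576/7 = 8503574/7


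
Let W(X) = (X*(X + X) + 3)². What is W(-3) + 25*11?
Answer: 716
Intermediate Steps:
W(X) = (3 + 2*X²)² (W(X) = (X*(2*X) + 3)² = (2*X² + 3)² = (3 + 2*X²)²)
W(-3) + 25*11 = (3 + 2*(-3)²)² + 25*11 = (3 + 2*9)² + 275 = (3 + 18)² + 275 = 21² + 275 = 441 + 275 = 716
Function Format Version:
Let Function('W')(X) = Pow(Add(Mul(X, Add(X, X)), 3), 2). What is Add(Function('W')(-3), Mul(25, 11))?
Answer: 716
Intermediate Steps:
Function('W')(X) = Pow(Add(3, Mul(2, Pow(X, 2))), 2) (Function('W')(X) = Pow(Add(Mul(X, Mul(2, X)), 3), 2) = Pow(Add(Mul(2, Pow(X, 2)), 3), 2) = Pow(Add(3, Mul(2, Pow(X, 2))), 2))
Add(Function('W')(-3), Mul(25, 11)) = Add(Pow(Add(3, Mul(2, Pow(-3, 2))), 2), Mul(25, 11)) = Add(Pow(Add(3, Mul(2, 9)), 2), 275) = Add(Pow(Add(3, 18), 2), 275) = Add(Pow(21, 2), 275) = Add(441, 275) = 716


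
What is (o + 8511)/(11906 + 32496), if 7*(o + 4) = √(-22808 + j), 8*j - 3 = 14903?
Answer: 8507/44402 + I*√83779/621628 ≈ 0.19159 + 0.00046563*I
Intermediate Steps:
j = 7453/4 (j = 3/8 + (⅛)*14903 = 3/8 + 14903/8 = 7453/4 ≈ 1863.3)
o = -4 + I*√83779/14 (o = -4 + √(-22808 + 7453/4)/7 = -4 + √(-83779/4)/7 = -4 + (I*√83779/2)/7 = -4 + I*√83779/14 ≈ -4.0 + 20.675*I)
(o + 8511)/(11906 + 32496) = ((-4 + I*√83779/14) + 8511)/(11906 + 32496) = (8507 + I*√83779/14)/44402 = (8507 + I*√83779/14)*(1/44402) = 8507/44402 + I*√83779/621628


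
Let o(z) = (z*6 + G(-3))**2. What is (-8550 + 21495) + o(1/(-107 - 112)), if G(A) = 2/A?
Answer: 620878249/47961 ≈ 12945.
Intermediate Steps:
o(z) = (-2/3 + 6*z)**2 (o(z) = (z*6 + 2/(-3))**2 = (6*z + 2*(-1/3))**2 = (6*z - 2/3)**2 = (-2/3 + 6*z)**2)
(-8550 + 21495) + o(1/(-107 - 112)) = (-8550 + 21495) + 4*(-1 + 9/(-107 - 112))**2/9 = 12945 + 4*(-1 + 9/(-219))**2/9 = 12945 + 4*(-1 + 9*(-1/219))**2/9 = 12945 + 4*(-1 - 3/73)**2/9 = 12945 + 4*(-76/73)**2/9 = 12945 + (4/9)*(5776/5329) = 12945 + 23104/47961 = 620878249/47961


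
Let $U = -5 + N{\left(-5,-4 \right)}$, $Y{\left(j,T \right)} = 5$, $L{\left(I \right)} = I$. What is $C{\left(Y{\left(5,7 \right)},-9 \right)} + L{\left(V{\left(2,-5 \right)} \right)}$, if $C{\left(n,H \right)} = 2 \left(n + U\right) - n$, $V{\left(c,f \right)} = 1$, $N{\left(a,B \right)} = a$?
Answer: $-14$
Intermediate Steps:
$U = -10$ ($U = -5 - 5 = -10$)
$C{\left(n,H \right)} = -20 + n$ ($C{\left(n,H \right)} = 2 \left(n - 10\right) - n = 2 \left(-10 + n\right) - n = \left(-20 + 2 n\right) - n = -20 + n$)
$C{\left(Y{\left(5,7 \right)},-9 \right)} + L{\left(V{\left(2,-5 \right)} \right)} = \left(-20 + 5\right) + 1 = -15 + 1 = -14$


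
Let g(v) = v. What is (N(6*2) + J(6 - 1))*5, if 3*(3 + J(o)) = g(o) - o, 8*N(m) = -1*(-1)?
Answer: -115/8 ≈ -14.375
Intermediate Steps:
N(m) = ⅛ (N(m) = (-1*(-1))/8 = (⅛)*1 = ⅛)
J(o) = -3 (J(o) = -3 + (o - o)/3 = -3 + (⅓)*0 = -3 + 0 = -3)
(N(6*2) + J(6 - 1))*5 = (⅛ - 3)*5 = -23/8*5 = -115/8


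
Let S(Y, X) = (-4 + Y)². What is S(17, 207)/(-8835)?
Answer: -169/8835 ≈ -0.019128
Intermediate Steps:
S(17, 207)/(-8835) = (-4 + 17)²/(-8835) = 13²*(-1/8835) = 169*(-1/8835) = -169/8835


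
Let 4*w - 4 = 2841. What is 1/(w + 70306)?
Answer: 4/284069 ≈ 1.4081e-5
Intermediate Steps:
w = 2845/4 (w = 1 + (¼)*2841 = 1 + 2841/4 = 2845/4 ≈ 711.25)
1/(w + 70306) = 1/(2845/4 + 70306) = 1/(284069/4) = 4/284069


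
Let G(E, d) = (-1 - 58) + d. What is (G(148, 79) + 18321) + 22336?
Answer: 40677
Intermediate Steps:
G(E, d) = -59 + d
(G(148, 79) + 18321) + 22336 = ((-59 + 79) + 18321) + 22336 = (20 + 18321) + 22336 = 18341 + 22336 = 40677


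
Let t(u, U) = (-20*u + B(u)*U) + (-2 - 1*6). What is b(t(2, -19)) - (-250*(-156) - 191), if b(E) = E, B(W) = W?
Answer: -38895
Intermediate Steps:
t(u, U) = -8 - 20*u + U*u (t(u, U) = (-20*u + u*U) + (-2 - 1*6) = (-20*u + U*u) + (-2 - 6) = (-20*u + U*u) - 8 = -8 - 20*u + U*u)
b(t(2, -19)) - (-250*(-156) - 191) = (-8 - 20*2 - 19*2) - (-250*(-156) - 191) = (-8 - 40 - 38) - (39000 - 191) = -86 - 1*38809 = -86 - 38809 = -38895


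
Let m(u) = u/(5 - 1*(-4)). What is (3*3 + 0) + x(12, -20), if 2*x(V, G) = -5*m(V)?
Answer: 17/3 ≈ 5.6667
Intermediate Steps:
m(u) = u/9 (m(u) = u/(5 + 4) = u/9)
x(V, G) = -5*V/18 (x(V, G) = (-5*V/9)/2 = -5*V/18)
(3*3 + 0) + x(12, -20) = (3*3 + 0) - 5/18*12 = (9 + 0) - 10/3 = 9 - 10/3 = 17/3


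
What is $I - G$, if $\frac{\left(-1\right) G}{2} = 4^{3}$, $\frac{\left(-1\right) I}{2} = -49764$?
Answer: $99656$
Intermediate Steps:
$I = 99528$ ($I = \left(-2\right) \left(-49764\right) = 99528$)
$G = -128$ ($G = - 2 \cdot 4^{3} = \left(-2\right) 64 = -128$)
$I - G = 99528 - -128 = 99528 + 128 = 99656$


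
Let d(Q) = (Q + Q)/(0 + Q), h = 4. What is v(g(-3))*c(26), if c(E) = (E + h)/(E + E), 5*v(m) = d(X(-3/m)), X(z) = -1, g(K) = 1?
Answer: 3/13 ≈ 0.23077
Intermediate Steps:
d(Q) = 2 (d(Q) = (2*Q)/Q = 2)
v(m) = ⅖ (v(m) = (⅕)*2 = ⅖)
c(E) = (4 + E)/(2*E) (c(E) = (E + 4)/(E + E) = (4 + E)/((2*E)) = (4 + E)*(1/(2*E)) = (4 + E)/(2*E))
v(g(-3))*c(26) = 2*((½)*(4 + 26)/26)/5 = 2*((½)*(1/26)*30)/5 = (⅖)*(15/26) = 3/13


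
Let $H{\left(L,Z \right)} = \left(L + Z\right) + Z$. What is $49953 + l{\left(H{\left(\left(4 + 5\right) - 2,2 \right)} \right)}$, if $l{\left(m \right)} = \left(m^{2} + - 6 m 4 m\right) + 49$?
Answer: $47219$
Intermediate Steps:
$H{\left(L,Z \right)} = L + 2 Z$
$l{\left(m \right)} = 49 - 23 m^{2}$ ($l{\left(m \right)} = \left(m^{2} + - 24 m m\right) + 49 = \left(m^{2} - 24 m^{2}\right) + 49 = - 23 m^{2} + 49 = 49 - 23 m^{2}$)
$49953 + l{\left(H{\left(\left(4 + 5\right) - 2,2 \right)} \right)} = 49953 + \left(49 - 23 \left(\left(\left(4 + 5\right) - 2\right) + 2 \cdot 2\right)^{2}\right) = 49953 + \left(49 - 23 \left(\left(9 - 2\right) + 4\right)^{2}\right) = 49953 + \left(49 - 23 \left(7 + 4\right)^{2}\right) = 49953 + \left(49 - 23 \cdot 11^{2}\right) = 49953 + \left(49 - 2783\right) = 49953 - 2734 = 47219$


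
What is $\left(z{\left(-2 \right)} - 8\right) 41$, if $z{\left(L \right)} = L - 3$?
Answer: $-533$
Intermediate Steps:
$z{\left(L \right)} = -3 + L$ ($z{\left(L \right)} = L - 3 = -3 + L$)
$\left(z{\left(-2 \right)} - 8\right) 41 = \left(\left(-3 - 2\right) - 8\right) 41 = \left(-5 - 8\right) 41 = \left(-13\right) 41 = -533$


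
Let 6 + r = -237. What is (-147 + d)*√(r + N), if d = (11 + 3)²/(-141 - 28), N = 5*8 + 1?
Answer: -25039*I*√202/169 ≈ -2105.7*I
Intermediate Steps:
r = -243 (r = -6 - 237 = -243)
N = 41 (N = 40 + 1 = 41)
d = -196/169 (d = 14²/(-169) = 196*(-1/169) = -196/169 ≈ -1.1598)
(-147 + d)*√(r + N) = (-147 - 196/169)*√(-243 + 41) = -25039*I*√202/169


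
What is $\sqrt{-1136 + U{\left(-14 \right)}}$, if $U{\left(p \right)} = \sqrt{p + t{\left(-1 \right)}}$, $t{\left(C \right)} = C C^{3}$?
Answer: $\sqrt{-1136 + i \sqrt{13}} \approx 0.0535 + 33.705 i$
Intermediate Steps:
$t{\left(C \right)} = C^{4}$
$U{\left(p \right)} = \sqrt{1 + p}$ ($U{\left(p \right)} = \sqrt{p + \left(-1\right)^{4}} = \sqrt{p + 1} = \sqrt{1 + p}$)
$\sqrt{-1136 + U{\left(-14 \right)}} = \sqrt{-1136 + \sqrt{1 - 14}} = \sqrt{-1136 + \sqrt{-13}} = \sqrt{-1136 + i \sqrt{13}}$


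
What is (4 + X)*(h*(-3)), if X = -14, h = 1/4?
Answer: 15/2 ≈ 7.5000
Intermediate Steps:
h = ¼ ≈ 0.25000
(4 + X)*(h*(-3)) = (4 - 14)*((¼)*(-3)) = -10*(-¾) = 15/2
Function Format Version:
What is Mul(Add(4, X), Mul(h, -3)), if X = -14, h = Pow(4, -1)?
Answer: Rational(15, 2) ≈ 7.5000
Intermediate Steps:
h = Rational(1, 4) ≈ 0.25000
Mul(Add(4, X), Mul(h, -3)) = Mul(Add(4, -14), Mul(Rational(1, 4), -3)) = Mul(-10, Rational(-3, 4)) = Rational(15, 2)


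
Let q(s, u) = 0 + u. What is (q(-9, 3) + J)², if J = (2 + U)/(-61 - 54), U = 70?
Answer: 74529/13225 ≈ 5.6355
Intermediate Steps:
q(s, u) = u
J = -72/115 (J = (2 + 70)/(-61 - 54) = 72/(-115) = 72*(-1/115) = -72/115 ≈ -0.62609)
(q(-9, 3) + J)² = (3 - 72/115)² = (273/115)² = 74529/13225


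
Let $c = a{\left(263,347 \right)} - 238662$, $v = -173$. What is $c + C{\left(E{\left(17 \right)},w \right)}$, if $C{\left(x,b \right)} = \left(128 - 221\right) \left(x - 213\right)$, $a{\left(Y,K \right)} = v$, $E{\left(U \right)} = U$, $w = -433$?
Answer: $-220607$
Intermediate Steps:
$a{\left(Y,K \right)} = -173$
$C{\left(x,b \right)} = 19809 - 93 x$ ($C{\left(x,b \right)} = - 93 \left(-213 + x\right) = 19809 - 93 x$)
$c = -238835$ ($c = -173 - 238662 = -238835$)
$c + C{\left(E{\left(17 \right)},w \right)} = -238835 + \left(19809 - 1581\right) = -238835 + 18228 = -220607$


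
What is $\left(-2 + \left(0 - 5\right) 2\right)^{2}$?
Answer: $144$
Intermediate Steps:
$\left(-2 + \left(0 - 5\right) 2\right)^{2} = \left(-2 - 10\right)^{2} = \left(-12\right)^{2} = 144$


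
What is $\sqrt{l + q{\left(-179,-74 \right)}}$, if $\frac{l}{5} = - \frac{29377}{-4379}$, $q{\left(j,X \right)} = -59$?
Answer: $\frac{62 i \sqrt{151}}{151} \approx 5.0455 i$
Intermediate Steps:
$l = \frac{5065}{151}$ ($l = 5 \left(- \frac{29377}{-4379}\right) = 5 \left(\left(-29377\right) \left(- \frac{1}{4379}\right)\right) = 5 \cdot \frac{1013}{151} = \frac{5065}{151} \approx 33.543$)
$\sqrt{l + q{\left(-179,-74 \right)}} = \sqrt{\frac{5065}{151} - 59} = \sqrt{- \frac{3844}{151}} = \frac{62 i \sqrt{151}}{151}$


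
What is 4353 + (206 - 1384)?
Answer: 3175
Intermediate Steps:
4353 + (206 - 1384) = 4353 - 1178 = 3175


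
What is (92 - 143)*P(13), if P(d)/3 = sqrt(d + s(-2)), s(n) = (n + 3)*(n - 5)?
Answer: -153*sqrt(6) ≈ -374.77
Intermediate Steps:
s(n) = (-5 + n)*(3 + n) (s(n) = (3 + n)*(-5 + n) = (-5 + n)*(3 + n))
P(d) = 3*sqrt(-7 + d) (P(d) = 3*sqrt(d + (-15 + (-2)**2 - 2*(-2))) = 3*sqrt(d + (-15 + 4 + 4)) = 3*sqrt(d - 7) = 3*sqrt(-7 + d))
(92 - 143)*P(13) = (92 - 143)*(3*sqrt(-7 + 13)) = -153*sqrt(6)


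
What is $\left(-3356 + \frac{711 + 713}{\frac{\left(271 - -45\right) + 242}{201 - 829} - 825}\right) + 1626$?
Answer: $- \frac{449086306}{259329} \approx -1731.7$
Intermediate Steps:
$\left(-3356 + \frac{711 + 713}{\frac{\left(271 - -45\right) + 242}{201 - 829} - 825}\right) + 1626 = \left(-3356 + \frac{1424}{\frac{\left(271 + 45\right) + 242}{-628} - 825}\right) + 1626 = \left(-3356 + \frac{1424}{\left(316 + 242\right) \left(- \frac{1}{628}\right) - 825}\right) + 1626 = \left(-3356 + \frac{1424}{558 \left(- \frac{1}{628}\right) - 825}\right) + 1626 = \left(-3356 + \frac{1424}{- \frac{279}{314} - 825}\right) + 1626 = \left(-3356 + \frac{1424}{- \frac{259329}{314}}\right) + 1626 = \left(-3356 + 1424 \left(- \frac{314}{259329}\right)\right) + 1626 = \left(-3356 - \frac{447136}{259329}\right) + 1626 = - \frac{870755260}{259329} + 1626 = - \frac{449086306}{259329}$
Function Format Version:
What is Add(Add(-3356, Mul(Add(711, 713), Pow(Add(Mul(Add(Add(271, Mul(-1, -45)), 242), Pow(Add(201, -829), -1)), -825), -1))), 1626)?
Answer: Rational(-449086306, 259329) ≈ -1731.7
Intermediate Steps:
Add(Add(-3356, Mul(Add(711, 713), Pow(Add(Mul(Add(Add(271, Mul(-1, -45)), 242), Pow(Add(201, -829), -1)), -825), -1))), 1626) = Add(Add(-3356, Mul(1424, Pow(Add(Mul(Add(Add(271, 45), 242), Pow(-628, -1)), -825), -1))), 1626) = Add(Add(-3356, Mul(1424, Pow(Add(Mul(Add(316, 242), Rational(-1, 628)), -825), -1))), 1626) = Add(Add(-3356, Mul(1424, Pow(Add(Mul(558, Rational(-1, 628)), -825), -1))), 1626) = Add(Add(-3356, Mul(1424, Pow(Add(Rational(-279, 314), -825), -1))), 1626) = Add(Add(-3356, Mul(1424, Pow(Rational(-259329, 314), -1))), 1626) = Add(Add(-3356, Mul(1424, Rational(-314, 259329))), 1626) = Add(Add(-3356, Rational(-447136, 259329)), 1626) = Add(Rational(-870755260, 259329), 1626) = Rational(-449086306, 259329)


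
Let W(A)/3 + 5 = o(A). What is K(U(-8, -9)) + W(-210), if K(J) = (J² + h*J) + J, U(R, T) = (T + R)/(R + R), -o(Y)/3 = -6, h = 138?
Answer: 48081/256 ≈ 187.82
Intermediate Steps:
o(Y) = 18 (o(Y) = -3*(-6) = 18)
W(A) = 39 (W(A) = -15 + 3*18 = -15 + 54 = 39)
U(R, T) = (R + T)/(2*R) (U(R, T) = (R + T)/((2*R)) = (R + T)*(1/(2*R)) = (R + T)/(2*R))
K(J) = J² + 139*J (K(J) = (J² + 138*J) + J = J² + 139*J)
K(U(-8, -9)) + W(-210) = ((½)*(-8 - 9)/(-8))*(139 + (½)*(-8 - 9)/(-8)) + 39 = ((½)*(-⅛)*(-17))*(139 + (½)*(-⅛)*(-17)) + 39 = 17*(139 + 17/16)/16 + 39 = (17/16)*(2241/16) + 39 = 38097/256 + 39 = 48081/256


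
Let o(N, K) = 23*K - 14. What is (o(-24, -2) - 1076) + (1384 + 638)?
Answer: 886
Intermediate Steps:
o(N, K) = -14 + 23*K
(o(-24, -2) - 1076) + (1384 + 638) = ((-14 + 23*(-2)) - 1076) + (1384 + 638) = ((-14 - 46) - 1076) + 2022 = (-60 - 1076) + 2022 = -1136 + 2022 = 886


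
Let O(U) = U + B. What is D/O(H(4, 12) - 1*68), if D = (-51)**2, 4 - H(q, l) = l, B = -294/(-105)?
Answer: -4335/122 ≈ -35.533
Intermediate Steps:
B = 14/5 (B = -294*(-1/105) = 14/5 ≈ 2.8000)
H(q, l) = 4 - l
O(U) = 14/5 + U (O(U) = U + 14/5 = 14/5 + U)
D = 2601
D/O(H(4, 12) - 1*68) = 2601/(14/5 + ((4 - 1*12) - 1*68)) = 2601/(14/5 + ((4 - 12) - 68)) = 2601/(14/5 + (-8 - 68)) = 2601/(14/5 - 76) = 2601/(-366/5) = 2601*(-5/366) = -4335/122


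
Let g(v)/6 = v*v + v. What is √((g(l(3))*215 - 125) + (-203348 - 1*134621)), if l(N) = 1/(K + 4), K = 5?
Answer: I*√27372714/9 ≈ 581.32*I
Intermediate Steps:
l(N) = ⅑ (l(N) = 1/(5 + 4) = 1/9 = ⅑)
g(v) = 6*v + 6*v² (g(v) = 6*(v*v + v) = 6*(v² + v) = 6*(v + v²) = 6*v + 6*v²)
√((g(l(3))*215 - 125) + (-203348 - 1*134621)) = √(((6*(⅑)*(1 + ⅑))*215 - 125) + (-203348 - 1*134621)) = √(((6*(⅑)*(10/9))*215 - 125) + (-203348 - 134621)) = √(((20/27)*215 - 125) - 337969) = √((4300/27 - 125) - 337969) = √(925/27 - 337969) = √(-9124238/27) = I*√27372714/9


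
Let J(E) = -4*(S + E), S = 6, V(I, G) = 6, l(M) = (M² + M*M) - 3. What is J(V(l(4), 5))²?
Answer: 2304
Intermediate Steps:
l(M) = -3 + 2*M² (l(M) = (M² + M²) - 3 = 2*M² - 3 = -3 + 2*M²)
J(E) = -24 - 4*E (J(E) = -4*(6 + E) = -24 - 4*E)
J(V(l(4), 5))² = (-24 - 4*6)² = (-24 - 24)² = (-48)² = 2304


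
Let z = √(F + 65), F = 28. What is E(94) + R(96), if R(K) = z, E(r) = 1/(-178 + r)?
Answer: -1/84 + √93 ≈ 9.6317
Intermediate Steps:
z = √93 (z = √(28 + 65) = √93 ≈ 9.6436)
R(K) = √93
E(94) + R(96) = 1/(-178 + 94) + √93 = 1/(-84) + √93 = -1/84 + √93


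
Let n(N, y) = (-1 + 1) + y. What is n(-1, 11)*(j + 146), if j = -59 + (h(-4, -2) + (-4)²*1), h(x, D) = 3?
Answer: 1166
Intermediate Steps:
n(N, y) = y (n(N, y) = 0 + y = y)
j = -40 (j = -59 + (3 + (-4)²*1) = -59 + (3 + 16*1) = -59 + (3 + 16) = -59 + 19 = -40)
n(-1, 11)*(j + 146) = 11*(-40 + 146) = 11*106 = 1166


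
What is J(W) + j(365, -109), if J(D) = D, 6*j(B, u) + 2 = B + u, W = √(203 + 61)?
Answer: 127/3 + 2*√66 ≈ 58.581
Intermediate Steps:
W = 2*√66 (W = √264 = 2*√66 ≈ 16.248)
j(B, u) = -⅓ + B/6 + u/6 (j(B, u) = -⅓ + (B + u)/6 = -⅓ + (B/6 + u/6) = -⅓ + B/6 + u/6)
J(W) + j(365, -109) = 2*√66 + (-⅓ + (⅙)*365 + (⅙)*(-109)) = 2*√66 + (-⅓ + 365/6 - 109/6) = 2*√66 + 127/3 = 127/3 + 2*√66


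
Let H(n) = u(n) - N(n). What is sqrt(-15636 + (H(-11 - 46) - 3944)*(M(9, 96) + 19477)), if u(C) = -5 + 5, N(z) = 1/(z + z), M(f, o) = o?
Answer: I*sqrt(1003439046486)/114 ≈ 8787.0*I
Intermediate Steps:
N(z) = 1/(2*z)
u(C) = 0
H(n) = -1/(2*n) (H(n) = 0 - 1/(2*n) = -1/(2*n))
sqrt(-15636 + (H(-11 - 46) - 3944)*(M(9, 96) + 19477)) = sqrt(-15636 + (-1/(2*(-11 - 46)) - 3944)*(96 + 19477)) = sqrt(-15636 + (-1/2/(-57) - 3944)*19573) = sqrt(-15636 + (-1/2*(-1/57) - 3944)*19573) = sqrt(-15636 + (1/114 - 3944)*19573) = sqrt(-15636 - 449615/114*19573) = sqrt(-15636 - 8800314395/114) = sqrt(-8802096899/114) = I*sqrt(1003439046486)/114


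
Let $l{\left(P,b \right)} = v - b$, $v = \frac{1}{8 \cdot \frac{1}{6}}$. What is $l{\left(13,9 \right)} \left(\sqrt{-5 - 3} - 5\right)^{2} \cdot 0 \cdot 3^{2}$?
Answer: $0$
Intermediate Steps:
$v = \frac{3}{4}$ ($v = \frac{1}{8 \cdot \frac{1}{6}} = \frac{1}{\frac{4}{3}} = \frac{3}{4} \approx 0.75$)
$l{\left(P,b \right)} = \frac{3}{4} - b$
$l{\left(13,9 \right)} \left(\sqrt{-5 - 3} - 5\right)^{2} \cdot 0 \cdot 3^{2} = \left(\frac{3}{4} - 9\right) \left(\sqrt{-5 - 3} - 5\right)^{2} \cdot 0 \cdot 3^{2} = \left(\frac{3}{4} - 9\right) \left(\sqrt{-8} - 5\right)^{2} \cdot 0 \cdot 9 = - \frac{33 \left(2 i \sqrt{2} - 5\right)^{2} \cdot 0 \cdot 9}{4} = - \frac{33 \left(-5 + 2 i \sqrt{2}\right)^{2} \cdot 0 \cdot 9}{4} = - \frac{33 \cdot 0 \cdot 9}{4} = \left(- \frac{33}{4}\right) 0 = 0$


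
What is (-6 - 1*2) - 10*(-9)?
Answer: 82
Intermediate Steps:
(-6 - 1*2) - 10*(-9) = (-6 - 2) + 90 = -8 + 90 = 82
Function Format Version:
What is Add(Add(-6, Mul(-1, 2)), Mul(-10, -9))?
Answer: 82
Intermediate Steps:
Add(Add(-6, Mul(-1, 2)), Mul(-10, -9)) = Add(Add(-6, -2), 90) = Add(-8, 90) = 82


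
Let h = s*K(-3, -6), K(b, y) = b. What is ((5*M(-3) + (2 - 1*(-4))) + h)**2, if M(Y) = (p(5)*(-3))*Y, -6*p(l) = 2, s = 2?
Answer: 225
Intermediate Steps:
p(l) = -1/3 (p(l) = -1/6*2 = -1/3)
M(Y) = Y (M(Y) = (-1/3*(-3))*Y = 1*Y = Y)
h = -6 (h = 2*(-3) = -6)
((5*M(-3) + (2 - 1*(-4))) + h)**2 = ((5*(-3) + (2 - 1*(-4))) - 6)**2 = ((-15 + (2 + 4)) - 6)**2 = ((-15 + 6) - 6)**2 = (-9 - 6)**2 = (-15)**2 = 225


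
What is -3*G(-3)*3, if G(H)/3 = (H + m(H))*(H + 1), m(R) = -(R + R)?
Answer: 162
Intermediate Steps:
m(R) = -2*R
G(H) = -3*H*(1 + H) (G(H) = 3*((H - 2*H)*(H + 1)) = 3*((-H)*(1 + H)) = 3*(-H*(1 + H)) = -3*H*(1 + H))
-3*G(-3)*3 = -9*(-3)*(-1 - 1*(-3))*3 = -9*(-3)*(-1 + 3)*3 = -9*(-3)*2*3 = -3*(-18)*3 = 54*3 = 162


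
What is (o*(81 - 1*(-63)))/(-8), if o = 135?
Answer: -2430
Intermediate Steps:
(o*(81 - 1*(-63)))/(-8) = (135*(81 - 1*(-63)))/(-8) = -135*(81 + 63)/8 = -135*144/8 = -1/8*19440 = -2430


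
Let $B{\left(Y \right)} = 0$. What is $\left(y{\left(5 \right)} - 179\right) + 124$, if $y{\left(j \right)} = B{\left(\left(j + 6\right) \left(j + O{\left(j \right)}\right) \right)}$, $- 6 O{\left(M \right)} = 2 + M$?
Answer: $-55$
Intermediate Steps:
$O{\left(M \right)} = - \frac{1}{3} - \frac{M}{6}$ ($O{\left(M \right)} = - \frac{2 + M}{6} = - \frac{1}{3} - \frac{M}{6}$)
$y{\left(j \right)} = 0$
$\left(y{\left(5 \right)} - 179\right) + 124 = \left(0 - 179\right) + 124 = -179 + 124 = -55$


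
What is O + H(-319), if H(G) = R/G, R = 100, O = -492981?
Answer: -157261039/319 ≈ -4.9298e+5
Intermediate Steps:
H(G) = 100/G
O + H(-319) = -492981 + 100/(-319) = -492981 + 100*(-1/319) = -492981 - 100/319 = -157261039/319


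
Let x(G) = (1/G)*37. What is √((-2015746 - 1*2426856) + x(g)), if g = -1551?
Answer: I*√10687127871189/1551 ≈ 2107.8*I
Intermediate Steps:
x(G) = 37/G
√((-2015746 - 1*2426856) + x(g)) = √((-2015746 - 1*2426856) + 37/(-1551)) = √((-2015746 - 2426856) + 37*(-1/1551)) = √(-4442602 - 37/1551) = √(-6890475739/1551) = I*√10687127871189/1551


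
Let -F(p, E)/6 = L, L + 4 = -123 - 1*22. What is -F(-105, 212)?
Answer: -894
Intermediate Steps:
L = -149 (L = -4 + (-123 - 1*22) = -4 + (-123 - 22) = -4 - 145 = -149)
F(p, E) = 894 (F(p, E) = -6*(-149) = 894)
-F(-105, 212) = -1*894 = -894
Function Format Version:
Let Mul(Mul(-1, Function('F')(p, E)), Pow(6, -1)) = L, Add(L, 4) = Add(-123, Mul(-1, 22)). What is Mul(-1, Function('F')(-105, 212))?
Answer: -894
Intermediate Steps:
L = -149 (L = Add(-4, Add(-123, Mul(-1, 22))) = Add(-4, Add(-123, -22)) = Add(-4, -145) = -149)
Function('F')(p, E) = 894 (Function('F')(p, E) = Mul(-6, -149) = 894)
Mul(-1, Function('F')(-105, 212)) = Mul(-1, 894) = -894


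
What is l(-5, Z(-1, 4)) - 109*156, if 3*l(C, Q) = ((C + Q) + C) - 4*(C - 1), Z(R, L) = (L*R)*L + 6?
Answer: -51008/3 ≈ -17003.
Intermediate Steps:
Z(R, L) = 6 + R*L² (Z(R, L) = R*L² + 6 = 6 + R*L²)
l(C, Q) = 4/3 - 2*C/3 + Q/3 (l(C, Q) = (((C + Q) + C) - 4*(C - 1))/3 = ((Q + 2*C) - 4*(-1 + C))/3 = ((Q + 2*C) + (4 - 4*C))/3 = (4 + Q - 2*C)/3 = 4/3 - 2*C/3 + Q/3)
l(-5, Z(-1, 4)) - 109*156 = (4/3 - ⅔*(-5) + (6 - 1*4²)/3) - 109*156 = (4/3 + 10/3 + (6 - 1*16)/3) - 17004 = (4/3 + 10/3 + (6 - 16)/3) - 17004 = (4/3 + 10/3 + (⅓)*(-10)) - 17004 = (4/3 + 10/3 - 10/3) - 17004 = 4/3 - 17004 = -51008/3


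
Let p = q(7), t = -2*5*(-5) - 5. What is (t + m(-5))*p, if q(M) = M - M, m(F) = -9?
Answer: 0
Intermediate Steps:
t = 45 (t = -10*(-5) - 5 = 50 - 5 = 45)
q(M) = 0
p = 0
(t + m(-5))*p = (45 - 9)*0 = 36*0 = 0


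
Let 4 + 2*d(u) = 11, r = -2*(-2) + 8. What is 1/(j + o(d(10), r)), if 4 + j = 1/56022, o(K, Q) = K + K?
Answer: 56022/168067 ≈ 0.33333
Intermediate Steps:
r = 12 (r = 4 + 8 = 12)
d(u) = 7/2 (d(u) = -2 + (½)*11 = -2 + 11/2 = 7/2)
o(K, Q) = 2*K
j = -224087/56022 (j = -4 + 1/56022 = -224087/56022 ≈ -4.0000)
1/(j + o(d(10), r)) = 1/(-224087/56022 + 2*(7/2)) = 1/(-224087/56022 + 7) = 1/(168067/56022) = 56022/168067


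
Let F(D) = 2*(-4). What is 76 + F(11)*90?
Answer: -644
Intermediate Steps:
F(D) = -8
76 + F(11)*90 = 76 - 8*90 = 76 - 720 = -644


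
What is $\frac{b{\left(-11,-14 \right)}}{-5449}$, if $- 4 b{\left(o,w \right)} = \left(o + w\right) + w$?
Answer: $- \frac{39}{21796} \approx -0.0017893$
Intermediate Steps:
$b{\left(o,w \right)} = - \frac{w}{2} - \frac{o}{4}$ ($b{\left(o,w \right)} = - \frac{\left(o + w\right) + w}{4} = - \frac{o + 2 w}{4} = - \frac{w}{2} - \frac{o}{4}$)
$\frac{b{\left(-11,-14 \right)}}{-5449} = \frac{\left(- \frac{1}{2}\right) \left(-14\right) - - \frac{11}{4}}{-5449} = \left(7 + \frac{11}{4}\right) \left(- \frac{1}{5449}\right) = \frac{39}{4} \left(- \frac{1}{5449}\right) = - \frac{39}{21796}$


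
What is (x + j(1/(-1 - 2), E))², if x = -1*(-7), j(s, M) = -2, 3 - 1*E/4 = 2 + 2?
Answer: 25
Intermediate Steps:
E = -4 (E = 12 - 4*(2 + 2) = 12 - 4*4 = 12 - 16 = -4)
x = 7
(x + j(1/(-1 - 2), E))² = (7 - 2)² = 5² = 25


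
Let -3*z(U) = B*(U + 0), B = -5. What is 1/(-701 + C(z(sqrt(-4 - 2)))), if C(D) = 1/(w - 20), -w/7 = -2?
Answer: -6/4207 ≈ -0.0014262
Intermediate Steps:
w = 14 (w = -7*(-2) = 14)
z(U) = 5*U/3 (z(U) = -(-5)*(U + 0)/3 = -(-5)*U/3 = 5*U/3)
C(D) = -1/6 (C(D) = 1/(14 - 20) = 1/(-6) = -1/6)
1/(-701 + C(z(sqrt(-4 - 2)))) = 1/(-701 - 1/6) = 1/(-4207/6) = -6/4207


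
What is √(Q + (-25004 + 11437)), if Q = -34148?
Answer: I*√47715 ≈ 218.44*I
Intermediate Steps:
√(Q + (-25004 + 11437)) = √(-34148 + (-25004 + 11437)) = √(-34148 - 13567) = √(-47715) = I*√47715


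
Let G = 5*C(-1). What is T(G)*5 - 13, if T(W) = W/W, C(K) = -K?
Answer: -8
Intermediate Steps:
G = 5 (G = 5*(-1*(-1)) = 5*1 = 5)
T(W) = 1
T(G)*5 - 13 = 1*5 - 13 = 5 - 13 = -8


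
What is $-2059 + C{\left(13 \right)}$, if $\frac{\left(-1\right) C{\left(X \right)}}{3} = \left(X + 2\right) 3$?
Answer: $-2194$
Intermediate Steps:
$C{\left(X \right)} = -18 - 9 X$ ($C{\left(X \right)} = - 3 \left(X + 2\right) 3 = - 3 \left(2 + X\right) 3 = - 3 \left(6 + 3 X\right) = -18 - 9 X$)
$-2059 + C{\left(13 \right)} = -2059 - 135 = -2194$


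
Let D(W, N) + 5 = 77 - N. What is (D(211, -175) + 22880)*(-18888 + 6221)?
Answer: -292949709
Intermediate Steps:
D(W, N) = 72 - N (D(W, N) = -5 + (77 - N) = 72 - N)
(D(211, -175) + 22880)*(-18888 + 6221) = ((72 - 1*(-175)) + 22880)*(-18888 + 6221) = ((72 + 175) + 22880)*(-12667) = (247 + 22880)*(-12667) = 23127*(-12667) = -292949709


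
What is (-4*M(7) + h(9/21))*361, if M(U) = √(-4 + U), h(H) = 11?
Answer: 3971 - 1444*√3 ≈ 1469.9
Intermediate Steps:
(-4*M(7) + h(9/21))*361 = (-4*√(-4 + 7) + 11)*361 = (-4*√3 + 11)*361 = (11 - 4*√3)*361 = 3971 - 1444*√3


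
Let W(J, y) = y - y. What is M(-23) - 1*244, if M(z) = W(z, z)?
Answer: -244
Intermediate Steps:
W(J, y) = 0
M(z) = 0
M(-23) - 1*244 = 0 - 1*244 = 0 - 244 = -244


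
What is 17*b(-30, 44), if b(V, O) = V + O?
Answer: 238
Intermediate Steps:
b(V, O) = O + V
17*b(-30, 44) = 17*(44 - 30) = 17*14 = 238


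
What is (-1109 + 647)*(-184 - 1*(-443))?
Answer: -119658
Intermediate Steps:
(-1109 + 647)*(-184 - 1*(-443)) = -462*(-184 + 443) = -462*259 = -119658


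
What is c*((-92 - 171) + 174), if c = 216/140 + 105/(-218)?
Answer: -720633/7630 ≈ -94.447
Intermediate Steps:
c = 8097/7630 (c = 216*(1/140) + 105*(-1/218) = 54/35 - 105/218 = 8097/7630 ≈ 1.0612)
c*((-92 - 171) + 174) = 8097*((-92 - 171) + 174)/7630 = 8097*(-263 + 174)/7630 = (8097/7630)*(-89) = -720633/7630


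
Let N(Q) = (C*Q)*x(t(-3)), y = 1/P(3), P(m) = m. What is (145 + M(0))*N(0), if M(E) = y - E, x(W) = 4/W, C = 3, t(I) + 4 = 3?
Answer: 0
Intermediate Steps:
t(I) = -1 (t(I) = -4 + 3 = -1)
y = ⅓ (y = 1/3 = ⅓ ≈ 0.33333)
M(E) = ⅓ - E
N(Q) = -12*Q (N(Q) = (3*Q)*(4/(-1)) = (3*Q)*(4*(-1)) = (3*Q)*(-4) = -12*Q)
(145 + M(0))*N(0) = (145 + (⅓ - 1*0))*(-12*0) = (145 + (⅓ + 0))*0 = (145 + ⅓)*0 = (436/3)*0 = 0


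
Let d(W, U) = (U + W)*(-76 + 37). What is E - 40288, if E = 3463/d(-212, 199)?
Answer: -20422553/507 ≈ -40281.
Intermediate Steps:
d(W, U) = -39*U - 39*W (d(W, U) = (U + W)*(-39) = -39*U - 39*W)
E = 3463/507 (E = 3463/(-39*199 - 39*(-212)) = 3463/(-7761 + 8268) = 3463/507 ≈ 6.8304)
E - 40288 = 3463/507 - 40288 = -20422553/507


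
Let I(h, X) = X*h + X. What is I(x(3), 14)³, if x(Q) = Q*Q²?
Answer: 60236288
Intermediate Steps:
x(Q) = Q³
I(h, X) = X + X*h
I(x(3), 14)³ = (14*(1 + 3³))³ = (14*(1 + 27))³ = (14*28)³ = 392³ = 60236288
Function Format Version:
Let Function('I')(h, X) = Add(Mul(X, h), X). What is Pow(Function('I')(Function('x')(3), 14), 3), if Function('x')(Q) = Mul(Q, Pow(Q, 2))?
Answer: 60236288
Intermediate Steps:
Function('x')(Q) = Pow(Q, 3)
Function('I')(h, X) = Add(X, Mul(X, h))
Pow(Function('I')(Function('x')(3), 14), 3) = Pow(Mul(14, Add(1, Pow(3, 3))), 3) = Pow(Mul(14, Add(1, 27)), 3) = Pow(Mul(14, 28), 3) = Pow(392, 3) = 60236288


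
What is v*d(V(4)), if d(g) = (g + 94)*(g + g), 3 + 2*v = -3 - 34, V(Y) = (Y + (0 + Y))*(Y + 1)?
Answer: -214400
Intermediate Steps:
V(Y) = 2*Y*(1 + Y) (V(Y) = (Y + Y)*(1 + Y) = (2*Y)*(1 + Y) = 2*Y*(1 + Y))
v = -20 (v = -3/2 + (-3 - 34)/2 = -3/2 + (½)*(-37) = -3/2 - 37/2 = -20)
d(g) = 2*g*(94 + g) (d(g) = (94 + g)*(2*g) = 2*g*(94 + g))
v*d(V(4)) = -40*2*4*(1 + 4)*(94 + 2*4*(1 + 4)) = -40*2*4*5*(94 + 2*4*5) = -40*40*(94 + 40) = -40*40*134 = -20*10720 = -214400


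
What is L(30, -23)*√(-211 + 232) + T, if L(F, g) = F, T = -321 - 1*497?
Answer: -818 + 30*√21 ≈ -680.52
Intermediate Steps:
T = -818 (T = -321 - 497 = -818)
L(30, -23)*√(-211 + 232) + T = 30*√(-211 + 232) - 818 = 30*√21 - 818 = -818 + 30*√21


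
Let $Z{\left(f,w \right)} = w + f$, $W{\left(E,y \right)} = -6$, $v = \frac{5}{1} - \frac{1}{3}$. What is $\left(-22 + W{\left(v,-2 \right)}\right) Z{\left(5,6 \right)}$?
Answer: $-308$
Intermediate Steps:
$v = \frac{14}{3}$ ($v = 5 \cdot 1 - \frac{1}{3} = 5 - \frac{1}{3} = \frac{14}{3} \approx 4.6667$)
$Z{\left(f,w \right)} = f + w$
$\left(-22 + W{\left(v,-2 \right)}\right) Z{\left(5,6 \right)} = \left(-22 - 6\right) \left(5 + 6\right) = \left(-28\right) 11 = -308$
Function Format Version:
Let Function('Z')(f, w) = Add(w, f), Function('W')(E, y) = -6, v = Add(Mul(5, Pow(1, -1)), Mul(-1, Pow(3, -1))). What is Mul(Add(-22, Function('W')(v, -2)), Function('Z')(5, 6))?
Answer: -308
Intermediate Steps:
v = Rational(14, 3) (v = Add(Mul(5, 1), Mul(-1, Rational(1, 3))) = Add(5, Rational(-1, 3)) = Rational(14, 3) ≈ 4.6667)
Function('Z')(f, w) = Add(f, w)
Mul(Add(-22, Function('W')(v, -2)), Function('Z')(5, 6)) = Mul(Add(-22, -6), Add(5, 6)) = Mul(-28, 11) = -308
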